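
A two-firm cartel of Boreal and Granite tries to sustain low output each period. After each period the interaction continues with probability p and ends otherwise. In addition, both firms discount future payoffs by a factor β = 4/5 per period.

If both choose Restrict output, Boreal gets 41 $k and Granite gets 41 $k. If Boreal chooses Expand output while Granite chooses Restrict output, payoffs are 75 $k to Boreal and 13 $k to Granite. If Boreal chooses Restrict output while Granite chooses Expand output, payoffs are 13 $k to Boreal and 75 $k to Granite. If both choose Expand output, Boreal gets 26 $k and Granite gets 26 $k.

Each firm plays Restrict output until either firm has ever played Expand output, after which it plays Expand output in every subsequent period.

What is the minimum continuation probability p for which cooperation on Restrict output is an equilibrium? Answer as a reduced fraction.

85/98

Expected continuation weight on next period's payoff is β·p = 4/5·p, which plays the role of the discount factor.
Cooperation requires 4/5·p ≥ (75−41)/(75−26) = 34/49, hence p ≥ 85/98.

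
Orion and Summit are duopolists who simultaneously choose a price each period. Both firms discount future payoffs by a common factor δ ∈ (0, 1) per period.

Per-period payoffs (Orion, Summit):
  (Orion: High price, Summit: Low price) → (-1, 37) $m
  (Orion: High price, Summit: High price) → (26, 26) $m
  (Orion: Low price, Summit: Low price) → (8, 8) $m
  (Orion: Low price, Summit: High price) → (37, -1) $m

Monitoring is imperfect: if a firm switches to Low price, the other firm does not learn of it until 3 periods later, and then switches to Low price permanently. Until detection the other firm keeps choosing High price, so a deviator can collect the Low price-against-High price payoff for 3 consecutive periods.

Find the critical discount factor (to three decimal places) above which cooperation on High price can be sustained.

0.724

A deviator earns 37 for 3 periods, then 8 forever; cooperating earns 26 forever. Multiplying the IC by (1−δ):
26 ≥ 37(1−δ^3) + 8δ^3, so 29·δ^3 ≥ 11 and δ^3 ≥ 11/29.
δ ≥ (11/29)^(1/3) ≈ 0.724.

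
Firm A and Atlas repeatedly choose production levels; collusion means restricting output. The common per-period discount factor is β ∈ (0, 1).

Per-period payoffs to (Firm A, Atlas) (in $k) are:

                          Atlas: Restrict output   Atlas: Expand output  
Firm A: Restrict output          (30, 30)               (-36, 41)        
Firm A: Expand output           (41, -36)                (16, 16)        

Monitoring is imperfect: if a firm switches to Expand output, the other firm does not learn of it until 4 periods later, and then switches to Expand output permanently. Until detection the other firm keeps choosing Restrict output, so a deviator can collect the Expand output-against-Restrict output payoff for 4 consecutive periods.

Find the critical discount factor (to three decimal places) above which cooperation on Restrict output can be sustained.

0.814

Deviating for the 4 undetected periods gains 41−30 = 11 per period over cooperation, then loses 30−16 = 14 per period forever once punishment starts.
Gain: 11(1 + β + … + β^3); loss: 14·β^4/(1−β).
No profitable deviation ⇔ 11(1−β^4) ≤ 14·β^4, i.e. β^4 ≥ 11/(11+14) = 11/25.
Hence β ≥ (11/25)^(1/4) ≈ 0.814.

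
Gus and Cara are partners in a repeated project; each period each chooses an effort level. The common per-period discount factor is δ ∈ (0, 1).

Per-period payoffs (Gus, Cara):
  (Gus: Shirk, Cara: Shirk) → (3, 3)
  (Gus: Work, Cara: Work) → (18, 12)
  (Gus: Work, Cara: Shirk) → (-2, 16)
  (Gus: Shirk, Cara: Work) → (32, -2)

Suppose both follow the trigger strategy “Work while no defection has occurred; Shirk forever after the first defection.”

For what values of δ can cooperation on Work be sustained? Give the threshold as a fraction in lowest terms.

14/29

Gus's threshold: (32−18)/(32−3) = 14/29.
Cara's threshold: (16−12)/(16−3) = 4/13.
14/29 > 4/13, so Gus binds and δ* = 14/29.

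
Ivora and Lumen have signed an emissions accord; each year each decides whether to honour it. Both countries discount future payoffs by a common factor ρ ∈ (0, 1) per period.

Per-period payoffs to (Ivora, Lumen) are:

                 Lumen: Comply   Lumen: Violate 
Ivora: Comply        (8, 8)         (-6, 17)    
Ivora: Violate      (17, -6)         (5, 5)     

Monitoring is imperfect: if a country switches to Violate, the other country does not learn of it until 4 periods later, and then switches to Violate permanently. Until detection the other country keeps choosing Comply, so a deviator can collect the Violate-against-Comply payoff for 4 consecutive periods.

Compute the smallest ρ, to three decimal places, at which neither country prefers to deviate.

0.931

The best deviation is to choose Violate for all 4 undetected periods, earning 17 each, then 5 forever once detected.
Deviation value: 17(1−ρ^4)/(1−ρ) + 5ρ^4/(1−ρ); cooperation value: 8/(1−ρ).
IC: 8 ≥ 17(1−ρ^4) + 5ρ^4 = 17 − 12ρ^4.
So ρ^4 ≥ 9/12 = 3/4, giving ρ ≥ (3/4)^(1/4) ≈ 0.931.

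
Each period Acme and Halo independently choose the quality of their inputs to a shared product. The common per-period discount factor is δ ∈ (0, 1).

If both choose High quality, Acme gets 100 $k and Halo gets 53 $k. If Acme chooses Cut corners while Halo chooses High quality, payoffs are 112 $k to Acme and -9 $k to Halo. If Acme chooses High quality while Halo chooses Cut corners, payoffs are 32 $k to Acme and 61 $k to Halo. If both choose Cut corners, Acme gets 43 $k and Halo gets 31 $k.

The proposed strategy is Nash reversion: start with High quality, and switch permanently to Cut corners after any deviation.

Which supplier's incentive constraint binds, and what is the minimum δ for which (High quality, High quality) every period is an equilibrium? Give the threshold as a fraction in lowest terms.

Acme's threshold: (112−100)/(112−43) = 4/23.
Halo's threshold: (61−53)/(61−31) = 4/15.
4/23 < 4/15, so Halo binds and δ* = 4/15.

Halo; δ ≥ 4/15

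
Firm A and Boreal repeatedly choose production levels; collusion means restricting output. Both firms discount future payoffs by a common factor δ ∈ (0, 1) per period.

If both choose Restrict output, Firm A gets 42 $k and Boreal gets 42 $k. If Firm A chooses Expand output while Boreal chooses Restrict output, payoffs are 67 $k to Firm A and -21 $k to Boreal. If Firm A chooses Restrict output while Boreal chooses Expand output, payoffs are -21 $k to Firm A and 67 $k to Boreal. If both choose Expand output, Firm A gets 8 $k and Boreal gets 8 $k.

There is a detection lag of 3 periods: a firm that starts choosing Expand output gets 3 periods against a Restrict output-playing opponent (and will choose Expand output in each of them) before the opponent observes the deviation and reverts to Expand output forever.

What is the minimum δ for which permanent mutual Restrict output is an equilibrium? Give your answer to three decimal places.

0.751

The best deviation is to choose Expand output for all 3 undetected periods, earning 67 each, then 8 forever once detected.
Deviation value: 67(1−δ^3)/(1−δ) + 8δ^3/(1−δ); cooperation value: 42/(1−δ).
IC: 42 ≥ 67(1−δ^3) + 8δ^3 = 67 − 59δ^3.
So δ^3 ≥ 25/59, giving δ ≥ (25/59)^(1/3) ≈ 0.751.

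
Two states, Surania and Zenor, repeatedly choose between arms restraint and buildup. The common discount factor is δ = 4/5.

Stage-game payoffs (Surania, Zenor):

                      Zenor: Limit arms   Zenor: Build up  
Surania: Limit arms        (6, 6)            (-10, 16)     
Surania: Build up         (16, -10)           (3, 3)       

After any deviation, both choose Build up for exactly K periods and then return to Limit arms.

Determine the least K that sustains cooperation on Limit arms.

9

IC: δ(1−δ^K)/(1−δ) ≥ (16−6)/(6−3) = 10/3.
With δ = 4/5: need 1 − δ^K ≥ 10/3·(1−4/5)/(4/5), i.e. δ^K ≤ 0.1667.
Since (4/5)^8 = 0.1678 and (4/5)^9 = 0.1342, the smallest such K is 9.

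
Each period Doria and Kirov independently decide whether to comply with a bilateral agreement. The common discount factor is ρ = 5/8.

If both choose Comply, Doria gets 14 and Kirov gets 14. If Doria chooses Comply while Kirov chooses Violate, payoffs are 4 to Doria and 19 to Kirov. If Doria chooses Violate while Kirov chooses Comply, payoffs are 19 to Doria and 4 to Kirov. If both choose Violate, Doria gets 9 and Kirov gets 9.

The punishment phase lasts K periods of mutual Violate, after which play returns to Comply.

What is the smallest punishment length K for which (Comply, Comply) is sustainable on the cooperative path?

2

Need Σ_{k=1}^{K} ρ^k ≥ (19−14)/(14−9) = 1.0000 at ρ = 5/8.
At K = 1 the sum is 0.6250 < 1.0000; at K = 2 it is 1.0156 ≥ 1.0000.
So the minimum punishment length is K = 2.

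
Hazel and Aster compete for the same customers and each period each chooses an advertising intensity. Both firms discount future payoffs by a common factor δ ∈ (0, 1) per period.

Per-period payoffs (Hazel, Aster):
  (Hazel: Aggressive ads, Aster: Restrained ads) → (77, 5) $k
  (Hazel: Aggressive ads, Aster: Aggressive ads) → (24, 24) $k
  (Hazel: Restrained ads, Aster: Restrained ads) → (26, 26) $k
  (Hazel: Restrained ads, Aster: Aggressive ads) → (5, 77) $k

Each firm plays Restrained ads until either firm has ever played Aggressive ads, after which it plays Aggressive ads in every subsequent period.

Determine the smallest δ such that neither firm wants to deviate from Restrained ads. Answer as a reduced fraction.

One-period gain from deviating is 77 − 26 = 51. The loss is 26 − 24 = 2 in every subsequent period, with present value 2·δ/(1−δ).
Deviation is unprofitable when 2·δ/(1−δ) ≥ 51, i.e. δ/(1−δ) ≥ 51/2.
Equivalently δ ≥ 51/(51+2) = 51/53.

51/53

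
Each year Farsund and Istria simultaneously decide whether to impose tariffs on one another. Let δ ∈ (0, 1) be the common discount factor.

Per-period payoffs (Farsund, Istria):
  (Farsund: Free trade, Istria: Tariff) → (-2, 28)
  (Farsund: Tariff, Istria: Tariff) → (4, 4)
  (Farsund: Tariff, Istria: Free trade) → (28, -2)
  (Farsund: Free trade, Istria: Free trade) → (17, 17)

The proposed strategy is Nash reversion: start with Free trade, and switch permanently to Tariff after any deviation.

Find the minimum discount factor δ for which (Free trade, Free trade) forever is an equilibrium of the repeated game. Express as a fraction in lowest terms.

11/24

Cooperation forever yields 17 each period: 17/(1−δ).
Deviating yields 28 once, then 4 forever: 28 + 4δ/(1−δ).
No profitable deviation requires 17/(1−δ) ≥ 28 + 4δ/(1−δ).
Multiplying by (1−δ): 17 ≥ 28(1−δ) + 4δ = 28 − 24δ.
So 24δ ≥ 11, i.e. δ ≥ 11/24.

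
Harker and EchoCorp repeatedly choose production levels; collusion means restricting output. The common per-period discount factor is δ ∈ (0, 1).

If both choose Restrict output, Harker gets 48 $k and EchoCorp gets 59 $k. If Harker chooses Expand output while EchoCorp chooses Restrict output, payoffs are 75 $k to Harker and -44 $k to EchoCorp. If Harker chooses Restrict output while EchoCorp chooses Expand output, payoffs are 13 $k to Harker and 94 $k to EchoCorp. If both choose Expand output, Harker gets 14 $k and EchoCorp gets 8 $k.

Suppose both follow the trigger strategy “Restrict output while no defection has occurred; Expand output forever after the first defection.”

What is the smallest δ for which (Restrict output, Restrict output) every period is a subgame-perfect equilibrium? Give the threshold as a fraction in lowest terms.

Harker: cooperation gives 48 each period; deviation gives 75 once then 14 forever.
  48/(1−δ) ≥ 75 + 14δ/(1−δ) ⇒ δ ≥ 27/61.
EchoCorp: cooperation gives 59 each period; deviation gives 94 once then 8 forever.
  δ ≥ 35/86.
Both must hold, so the binding constraint is Harker's: δ ≥ 27/61.

27/61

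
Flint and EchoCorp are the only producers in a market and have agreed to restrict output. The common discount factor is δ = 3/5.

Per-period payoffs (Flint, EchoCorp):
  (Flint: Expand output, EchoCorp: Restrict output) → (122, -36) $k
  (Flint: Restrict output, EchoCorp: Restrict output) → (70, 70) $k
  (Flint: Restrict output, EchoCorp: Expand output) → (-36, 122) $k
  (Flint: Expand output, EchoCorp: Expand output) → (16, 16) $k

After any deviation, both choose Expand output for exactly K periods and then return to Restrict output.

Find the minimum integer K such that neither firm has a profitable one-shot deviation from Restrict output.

No profitable deviation requires (70−16)(δ+…+δ^K) ≥ 122−70, i.e. δ+…+δ^K ≥ 26/27 ≈ 0.9630.
With δ = 3/5, the partial sums are K=1: 0.6000, K=2: 0.9600, K=3: 1.1760.
K = 3 is the first length at which the sum reaches 0.9630.

3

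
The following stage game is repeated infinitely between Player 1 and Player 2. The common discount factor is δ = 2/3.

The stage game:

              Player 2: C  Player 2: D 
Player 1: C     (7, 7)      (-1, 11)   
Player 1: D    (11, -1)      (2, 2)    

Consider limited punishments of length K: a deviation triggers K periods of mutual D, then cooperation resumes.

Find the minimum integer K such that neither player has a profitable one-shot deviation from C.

No profitable deviation requires (7−2)(δ+…+δ^K) ≥ 11−7, i.e. δ+…+δ^K ≥ 4/5 ≈ 0.8000.
With δ = 2/3, the partial sums are K=1: 0.6667, K=2: 1.1111.
K = 2 is the first length at which the sum reaches 0.8000.

2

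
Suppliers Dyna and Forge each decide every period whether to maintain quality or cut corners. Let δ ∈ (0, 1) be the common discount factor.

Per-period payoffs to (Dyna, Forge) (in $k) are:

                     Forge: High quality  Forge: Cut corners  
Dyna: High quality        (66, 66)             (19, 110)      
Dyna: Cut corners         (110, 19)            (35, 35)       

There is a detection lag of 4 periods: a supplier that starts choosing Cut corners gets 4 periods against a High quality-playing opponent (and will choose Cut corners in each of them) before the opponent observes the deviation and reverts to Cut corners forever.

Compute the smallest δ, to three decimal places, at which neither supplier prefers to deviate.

Deviating for the 4 undetected periods gains 110−66 = 44 per period over cooperation, then loses 66−35 = 31 per period forever once punishment starts.
Gain: 44(1 + δ + … + δ^3); loss: 31·δ^4/(1−δ).
No profitable deviation ⇔ 44(1−δ^4) ≤ 31·δ^4, i.e. δ^4 ≥ 44/(44+31) = 44/75.
Hence δ ≥ (44/75)^(1/4) ≈ 0.875.

0.875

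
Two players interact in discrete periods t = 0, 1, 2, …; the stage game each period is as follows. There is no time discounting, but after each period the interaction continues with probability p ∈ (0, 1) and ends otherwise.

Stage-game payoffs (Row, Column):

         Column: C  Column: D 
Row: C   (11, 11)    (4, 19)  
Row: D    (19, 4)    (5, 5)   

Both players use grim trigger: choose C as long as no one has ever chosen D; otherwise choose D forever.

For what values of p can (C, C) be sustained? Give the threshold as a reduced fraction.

4/7

Expected cooperation value is 11 + p·11 + p²·11 + … = 11/(1−p); deviation gives 19 + p·5/(1−p).
11 ≥ 19(1−p) + 5p ⇒ 14p ≥ 8 ⇒ p ≥ 8/14 = 4/7.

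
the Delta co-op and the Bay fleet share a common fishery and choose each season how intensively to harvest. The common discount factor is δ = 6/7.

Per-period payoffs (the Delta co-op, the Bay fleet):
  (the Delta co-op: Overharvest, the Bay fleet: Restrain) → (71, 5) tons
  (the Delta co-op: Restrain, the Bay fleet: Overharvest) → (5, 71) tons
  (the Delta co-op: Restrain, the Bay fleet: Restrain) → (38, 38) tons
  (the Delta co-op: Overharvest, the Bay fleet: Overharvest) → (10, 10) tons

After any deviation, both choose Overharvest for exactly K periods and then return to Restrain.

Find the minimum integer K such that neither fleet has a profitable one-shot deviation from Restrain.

2

No profitable deviation requires (38−10)(δ+…+δ^K) ≥ 71−38, i.e. δ+…+δ^K ≥ 33/28 ≈ 1.1786.
With δ = 6/7, the partial sums are K=1: 0.8571, K=2: 1.5918.
K = 2 is the first length at which the sum reaches 1.1786.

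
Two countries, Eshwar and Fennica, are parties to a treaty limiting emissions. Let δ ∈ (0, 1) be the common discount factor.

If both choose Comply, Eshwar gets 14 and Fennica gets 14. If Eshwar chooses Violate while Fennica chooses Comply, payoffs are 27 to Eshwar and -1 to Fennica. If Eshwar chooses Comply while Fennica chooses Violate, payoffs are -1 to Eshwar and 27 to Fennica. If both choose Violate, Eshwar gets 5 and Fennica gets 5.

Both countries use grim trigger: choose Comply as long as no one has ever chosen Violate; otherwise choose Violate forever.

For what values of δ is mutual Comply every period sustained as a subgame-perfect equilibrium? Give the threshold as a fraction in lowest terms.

Cooperation forever yields 14 each period: 14/(1−δ).
Deviating yields 27 once, then 5 forever: 27 + 5δ/(1−δ).
No profitable deviation requires 14/(1−δ) ≥ 27 + 5δ/(1−δ).
Multiplying by (1−δ): 14 ≥ 27(1−δ) + 5δ = 27 − 22δ.
So 22δ ≥ 13, i.e. δ ≥ 13/22.

13/22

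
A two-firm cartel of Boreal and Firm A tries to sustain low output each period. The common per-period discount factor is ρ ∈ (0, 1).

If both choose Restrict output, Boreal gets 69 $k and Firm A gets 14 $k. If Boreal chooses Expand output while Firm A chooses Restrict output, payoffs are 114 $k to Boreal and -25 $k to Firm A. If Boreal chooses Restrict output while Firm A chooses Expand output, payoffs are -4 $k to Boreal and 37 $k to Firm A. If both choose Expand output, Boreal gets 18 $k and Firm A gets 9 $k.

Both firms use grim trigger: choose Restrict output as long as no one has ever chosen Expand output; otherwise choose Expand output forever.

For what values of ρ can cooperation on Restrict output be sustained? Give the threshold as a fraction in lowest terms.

Boreal: cooperation gives 69 each period; deviation gives 114 once then 18 forever.
  69/(1−ρ) ≥ 114 + 18ρ/(1−ρ) ⇒ ρ ≥ 45/96 = 15/32.
Firm A: cooperation gives 14 each period; deviation gives 37 once then 9 forever.
  ρ ≥ 23/28.
Both must hold, so the binding constraint is Firm A's: ρ ≥ 23/28.

23/28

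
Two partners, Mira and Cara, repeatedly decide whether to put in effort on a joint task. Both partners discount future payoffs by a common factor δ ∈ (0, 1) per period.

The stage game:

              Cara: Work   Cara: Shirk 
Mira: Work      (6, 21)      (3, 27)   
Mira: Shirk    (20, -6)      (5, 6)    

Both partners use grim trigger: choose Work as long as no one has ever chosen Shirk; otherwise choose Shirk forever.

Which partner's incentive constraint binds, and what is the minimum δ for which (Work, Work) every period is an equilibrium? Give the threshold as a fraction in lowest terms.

Mira; δ ≥ 14/15

Mira's threshold: (20−6)/(20−5) = 14/15.
Cara's threshold: (27−21)/(27−6) = 2/7.
14/15 > 2/7, so Mira binds and δ* = 14/15.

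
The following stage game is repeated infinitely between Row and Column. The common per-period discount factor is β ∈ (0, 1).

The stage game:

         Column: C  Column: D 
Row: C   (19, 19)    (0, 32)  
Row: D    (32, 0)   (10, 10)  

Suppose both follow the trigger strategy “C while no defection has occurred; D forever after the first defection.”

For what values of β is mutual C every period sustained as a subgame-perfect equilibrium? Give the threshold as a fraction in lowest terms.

13/22

19/(1−β) ≥ 32 + 10β/(1−β)
19 ≥ 32 − 22β
β ≥ 13/22.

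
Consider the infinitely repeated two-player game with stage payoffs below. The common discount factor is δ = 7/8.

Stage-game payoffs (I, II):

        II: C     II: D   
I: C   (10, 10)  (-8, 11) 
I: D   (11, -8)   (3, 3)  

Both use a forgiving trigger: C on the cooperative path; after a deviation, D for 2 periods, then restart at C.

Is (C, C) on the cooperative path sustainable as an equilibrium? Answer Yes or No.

Yes

IC: δ+…+δ^2 ≥ (11−10)/(10−3) = 1/7.
At δ = 7/8: partial sum = 1.6406 ≥ 0.1429. Cooperation sustainable.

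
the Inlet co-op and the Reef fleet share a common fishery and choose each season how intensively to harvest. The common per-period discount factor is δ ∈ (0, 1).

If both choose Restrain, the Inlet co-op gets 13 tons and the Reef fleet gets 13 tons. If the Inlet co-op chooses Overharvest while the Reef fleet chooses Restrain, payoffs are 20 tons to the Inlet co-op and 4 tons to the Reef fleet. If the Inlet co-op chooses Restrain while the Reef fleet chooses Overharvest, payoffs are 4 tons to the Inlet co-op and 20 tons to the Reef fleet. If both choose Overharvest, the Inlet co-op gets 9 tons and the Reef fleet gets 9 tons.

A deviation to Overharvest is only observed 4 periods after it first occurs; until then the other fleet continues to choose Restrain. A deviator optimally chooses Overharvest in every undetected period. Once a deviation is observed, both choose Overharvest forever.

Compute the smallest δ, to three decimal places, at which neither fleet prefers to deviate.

Deviating for the 4 undetected periods gains 20−13 = 7 per period over cooperation, then loses 13−9 = 4 per period forever once punishment starts.
Gain: 7(1 + δ + … + δ^3); loss: 4·δ^4/(1−δ).
No profitable deviation ⇔ 7(1−δ^4) ≤ 4·δ^4, i.e. δ^4 ≥ 7/(7+4) = 7/11.
Hence δ ≥ (7/11)^(1/4) ≈ 0.893.

0.893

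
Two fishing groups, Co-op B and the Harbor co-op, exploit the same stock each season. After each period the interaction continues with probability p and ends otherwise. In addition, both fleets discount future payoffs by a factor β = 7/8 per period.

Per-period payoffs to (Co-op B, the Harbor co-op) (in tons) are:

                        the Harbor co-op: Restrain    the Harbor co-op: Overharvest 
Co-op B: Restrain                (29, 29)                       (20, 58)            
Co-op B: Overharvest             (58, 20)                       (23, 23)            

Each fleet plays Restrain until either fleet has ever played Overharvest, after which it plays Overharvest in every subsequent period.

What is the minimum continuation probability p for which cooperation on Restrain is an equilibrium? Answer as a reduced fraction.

With continuation probability p and discount β, the effective per-period discount factor is βp.
Grim-trigger IC: βp ≥ (58−29)/(58−23) = 29/35.
So p ≥ (29/35)/(7/8) = 232/245.

232/245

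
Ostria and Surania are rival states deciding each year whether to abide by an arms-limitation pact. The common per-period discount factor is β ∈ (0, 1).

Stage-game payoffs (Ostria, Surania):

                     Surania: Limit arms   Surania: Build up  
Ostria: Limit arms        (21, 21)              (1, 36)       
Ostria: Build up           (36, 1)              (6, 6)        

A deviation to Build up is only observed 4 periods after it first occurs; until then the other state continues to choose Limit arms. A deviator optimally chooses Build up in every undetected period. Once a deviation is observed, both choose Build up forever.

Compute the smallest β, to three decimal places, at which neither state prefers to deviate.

A deviator earns 36 for 4 periods, then 6 forever; cooperating earns 21 forever. Multiplying the IC by (1−β):
21 ≥ 36(1−β^4) + 6β^4, so 30·β^4 ≥ 15 and β^4 ≥ 1/2.
β ≥ (1/2)^(1/4) ≈ 0.841.

0.841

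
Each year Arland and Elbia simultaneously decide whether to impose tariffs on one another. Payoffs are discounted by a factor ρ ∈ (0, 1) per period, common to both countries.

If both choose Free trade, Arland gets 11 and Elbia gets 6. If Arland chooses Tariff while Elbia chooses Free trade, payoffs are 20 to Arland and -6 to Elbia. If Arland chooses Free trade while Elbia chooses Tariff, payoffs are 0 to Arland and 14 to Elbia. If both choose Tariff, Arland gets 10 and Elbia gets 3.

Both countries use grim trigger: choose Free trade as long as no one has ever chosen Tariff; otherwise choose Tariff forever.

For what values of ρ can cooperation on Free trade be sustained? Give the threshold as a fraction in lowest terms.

Arland: cooperation gives 11 each period; deviation gives 20 once then 10 forever.
  11/(1−ρ) ≥ 20 + 10ρ/(1−ρ) ⇒ ρ ≥ 9/10.
Elbia: cooperation gives 6 each period; deviation gives 14 once then 3 forever.
  ρ ≥ 8/11.
Both must hold, so the binding constraint is Arland's: ρ ≥ 9/10.

9/10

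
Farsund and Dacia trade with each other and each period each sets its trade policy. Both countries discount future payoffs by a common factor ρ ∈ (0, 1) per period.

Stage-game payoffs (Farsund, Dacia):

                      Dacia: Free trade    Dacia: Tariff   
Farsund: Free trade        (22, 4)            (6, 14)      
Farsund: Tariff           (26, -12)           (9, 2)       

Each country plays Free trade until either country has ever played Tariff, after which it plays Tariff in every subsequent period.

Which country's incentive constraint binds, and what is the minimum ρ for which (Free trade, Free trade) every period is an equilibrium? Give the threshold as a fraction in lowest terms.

Dacia; ρ ≥ 5/6

Farsund: cooperation gives 22 each period; deviation gives 26 once then 9 forever.
  22/(1−ρ) ≥ 26 + 9ρ/(1−ρ) ⇒ ρ ≥ 4/17.
Dacia: cooperation gives 4 each period; deviation gives 14 once then 2 forever.
  ρ ≥ 10/12 = 5/6.
Both must hold, so the binding constraint is Dacia's: ρ ≥ 5/6.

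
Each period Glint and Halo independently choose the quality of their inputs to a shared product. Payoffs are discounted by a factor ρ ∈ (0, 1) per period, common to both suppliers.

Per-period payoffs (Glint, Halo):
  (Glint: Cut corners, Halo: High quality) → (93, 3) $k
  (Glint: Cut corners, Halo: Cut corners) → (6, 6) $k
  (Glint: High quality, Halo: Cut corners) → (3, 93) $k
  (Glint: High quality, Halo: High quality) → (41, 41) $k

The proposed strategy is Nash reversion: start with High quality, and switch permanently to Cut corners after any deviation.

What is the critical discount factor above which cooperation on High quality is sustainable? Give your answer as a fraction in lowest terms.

41/(1−ρ) ≥ 93 + 6ρ/(1−ρ)
41 ≥ 93 − 87ρ
ρ ≥ 52/87.

52/87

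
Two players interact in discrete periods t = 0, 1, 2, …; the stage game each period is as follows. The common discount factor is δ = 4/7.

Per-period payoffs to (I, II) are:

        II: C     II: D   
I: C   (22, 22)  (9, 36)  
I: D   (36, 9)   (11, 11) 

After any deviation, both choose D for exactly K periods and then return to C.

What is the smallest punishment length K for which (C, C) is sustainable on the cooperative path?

No profitable deviation requires (22−11)(δ+…+δ^K) ≥ 36−22, i.e. δ+…+δ^K ≥ 14/11 ≈ 1.2727.
With δ = 4/7, the partial sums are K=1: 0.5714, K=2: 0.8980, K=3: 1.0845, K=4: 1.1912, K=5: 1.2521, K=6: 1.2869.
K = 6 is the first length at which the sum reaches 1.2727.

6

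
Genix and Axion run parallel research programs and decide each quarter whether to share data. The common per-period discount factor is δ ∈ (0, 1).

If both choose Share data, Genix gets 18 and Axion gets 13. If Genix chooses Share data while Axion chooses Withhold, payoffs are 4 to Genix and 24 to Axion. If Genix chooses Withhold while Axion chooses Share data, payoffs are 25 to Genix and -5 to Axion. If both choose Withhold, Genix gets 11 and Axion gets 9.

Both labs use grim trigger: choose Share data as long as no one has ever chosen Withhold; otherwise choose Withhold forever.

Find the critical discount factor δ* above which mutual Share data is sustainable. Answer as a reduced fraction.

11/15

For Genix: deviation gain 25−18 = 7, per-period punishment loss 18−11 = 7. IC gives δ ≥ 7/14 = 1/2.
For Axion: gain 11, loss 4 per period, so δ ≥ 11/15.
The tighter constraint is Axion's, so cooperation needs δ ≥ 11/15.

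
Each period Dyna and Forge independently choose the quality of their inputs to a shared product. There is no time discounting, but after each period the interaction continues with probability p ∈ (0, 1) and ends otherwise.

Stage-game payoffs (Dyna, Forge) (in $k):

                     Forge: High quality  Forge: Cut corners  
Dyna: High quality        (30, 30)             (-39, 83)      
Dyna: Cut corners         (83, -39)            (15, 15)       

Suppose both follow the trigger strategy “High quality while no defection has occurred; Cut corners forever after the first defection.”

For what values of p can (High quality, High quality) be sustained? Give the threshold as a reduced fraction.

53/68

Expected cooperation value is 30 + p·30 + p²·30 + … = 30/(1−p); deviation gives 83 + p·15/(1−p).
30 ≥ 83(1−p) + 15p ⇒ 68p ≥ 53 ⇒ p ≥ 53/68.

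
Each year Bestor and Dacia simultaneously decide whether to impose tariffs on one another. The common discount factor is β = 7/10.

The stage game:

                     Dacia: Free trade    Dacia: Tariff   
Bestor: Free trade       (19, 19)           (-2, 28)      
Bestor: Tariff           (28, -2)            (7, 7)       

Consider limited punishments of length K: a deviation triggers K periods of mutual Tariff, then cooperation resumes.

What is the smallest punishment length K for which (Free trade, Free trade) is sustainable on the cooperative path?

No profitable deviation requires (19−7)(β+…+β^K) ≥ 28−19, i.e. β+…+β^K ≥ 3/4 ≈ 0.7500.
With β = 7/10, the partial sums are K=1: 0.7000, K=2: 1.1900.
K = 2 is the first length at which the sum reaches 0.7500.

2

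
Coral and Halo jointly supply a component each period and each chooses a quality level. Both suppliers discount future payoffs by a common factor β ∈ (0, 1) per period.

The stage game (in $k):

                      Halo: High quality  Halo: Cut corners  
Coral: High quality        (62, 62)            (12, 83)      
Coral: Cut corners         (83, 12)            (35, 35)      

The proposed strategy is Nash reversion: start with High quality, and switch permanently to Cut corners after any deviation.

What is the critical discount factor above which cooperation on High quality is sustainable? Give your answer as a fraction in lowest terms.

Under grim trigger the critical discount factor is (T−C)/(T−P) with T = 83, C = 62, P = 35.
β* = (83−62)/(83−35) = 21/48 = 7/16.

7/16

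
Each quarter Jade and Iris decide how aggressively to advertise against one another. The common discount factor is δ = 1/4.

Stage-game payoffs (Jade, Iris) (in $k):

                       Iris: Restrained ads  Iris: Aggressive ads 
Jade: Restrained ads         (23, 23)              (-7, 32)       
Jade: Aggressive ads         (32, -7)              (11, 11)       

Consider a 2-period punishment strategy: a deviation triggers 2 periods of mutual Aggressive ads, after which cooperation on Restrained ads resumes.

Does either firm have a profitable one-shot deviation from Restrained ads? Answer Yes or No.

Yes

IC: δ+…+δ^2 ≥ (32−23)/(23−11) = 3/4.
At δ = 1/4: partial sum = 0.3125 < 0.7500. Cooperation not sustainable.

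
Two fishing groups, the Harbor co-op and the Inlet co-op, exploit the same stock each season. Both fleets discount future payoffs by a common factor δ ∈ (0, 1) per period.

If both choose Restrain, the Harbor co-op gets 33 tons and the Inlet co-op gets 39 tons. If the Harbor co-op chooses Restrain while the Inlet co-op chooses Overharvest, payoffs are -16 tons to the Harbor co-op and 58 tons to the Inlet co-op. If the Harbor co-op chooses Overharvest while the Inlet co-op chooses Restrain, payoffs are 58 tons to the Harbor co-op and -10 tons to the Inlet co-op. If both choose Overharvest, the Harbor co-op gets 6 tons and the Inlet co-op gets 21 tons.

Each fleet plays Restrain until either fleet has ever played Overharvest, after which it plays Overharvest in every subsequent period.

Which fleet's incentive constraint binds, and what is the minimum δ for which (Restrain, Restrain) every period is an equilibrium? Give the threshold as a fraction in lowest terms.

the Harbor co-op: cooperation gives 33 each period; deviation gives 58 once then 6 forever.
  33/(1−δ) ≥ 58 + 6δ/(1−δ) ⇒ δ ≥ 25/52.
the Inlet co-op: cooperation gives 39 each period; deviation gives 58 once then 21 forever.
  δ ≥ 19/37.
Both must hold, so the binding constraint is the Inlet co-op's: δ ≥ 19/37.

the Inlet co-op; δ ≥ 19/37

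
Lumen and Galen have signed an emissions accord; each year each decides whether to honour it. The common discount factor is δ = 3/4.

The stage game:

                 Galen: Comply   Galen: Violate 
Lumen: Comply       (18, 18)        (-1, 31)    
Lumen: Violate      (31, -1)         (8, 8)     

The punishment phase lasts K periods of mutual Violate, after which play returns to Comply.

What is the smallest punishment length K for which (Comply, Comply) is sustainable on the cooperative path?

Need Σ_{k=1}^{K} δ^k ≥ (31−18)/(18−8) = 1.3000 at δ = 3/4.
At K = 1 the sum is 0.7500 < 1.3000; at K = 2 it is 1.3125 ≥ 1.3000.
So the minimum punishment length is K = 2.

2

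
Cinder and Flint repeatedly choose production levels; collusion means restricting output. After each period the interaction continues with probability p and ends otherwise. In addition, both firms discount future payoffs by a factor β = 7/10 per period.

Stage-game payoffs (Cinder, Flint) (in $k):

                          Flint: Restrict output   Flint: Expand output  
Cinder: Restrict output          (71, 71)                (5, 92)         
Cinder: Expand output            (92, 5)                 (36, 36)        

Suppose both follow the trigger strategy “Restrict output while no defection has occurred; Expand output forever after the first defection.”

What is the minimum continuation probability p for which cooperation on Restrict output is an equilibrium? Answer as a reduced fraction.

15/28

With continuation probability p and discount β, the effective per-period discount factor is βp.
Grim-trigger IC: βp ≥ (92−71)/(92−36) = 3/8.
So p ≥ (3/8)/(7/10) = 15/28.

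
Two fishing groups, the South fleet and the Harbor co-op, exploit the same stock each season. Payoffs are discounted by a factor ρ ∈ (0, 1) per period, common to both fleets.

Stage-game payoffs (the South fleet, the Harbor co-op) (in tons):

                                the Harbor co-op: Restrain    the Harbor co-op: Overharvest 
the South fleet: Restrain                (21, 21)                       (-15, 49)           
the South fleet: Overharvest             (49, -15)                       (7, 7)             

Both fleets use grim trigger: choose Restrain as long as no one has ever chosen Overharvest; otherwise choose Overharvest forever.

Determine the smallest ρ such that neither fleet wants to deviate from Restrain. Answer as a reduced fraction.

Cooperation forever yields 21 each period: 21/(1−ρ).
Deviating yields 49 once, then 7 forever: 49 + 7ρ/(1−ρ).
No profitable deviation requires 21/(1−ρ) ≥ 49 + 7ρ/(1−ρ).
Multiplying by (1−ρ): 21 ≥ 49(1−ρ) + 7ρ = 49 − 42ρ.
So 42ρ ≥ 28, i.e. ρ ≥ 28/42 = 2/3.

2/3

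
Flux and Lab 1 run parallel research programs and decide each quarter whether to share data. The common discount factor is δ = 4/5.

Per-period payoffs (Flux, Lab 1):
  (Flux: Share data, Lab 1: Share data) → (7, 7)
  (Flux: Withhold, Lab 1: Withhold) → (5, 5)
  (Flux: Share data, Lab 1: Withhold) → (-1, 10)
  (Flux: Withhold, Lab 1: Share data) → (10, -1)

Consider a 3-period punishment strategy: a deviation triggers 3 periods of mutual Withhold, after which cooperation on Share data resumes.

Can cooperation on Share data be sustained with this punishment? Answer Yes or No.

Yes

A one-shot deviation gives 10 now, then 5 for 3 periods, then back to 7.
Gain from deviating: (10−7) today; loss: (7−5) in each of the next 3 periods.
No-deviation condition: (7−5)(δ+…+δ^3) ≥ 10−7, i.e. δ+…+δ^3 ≥ 3/2.
At δ = 4/5: δ+…+δ^3 = 1.9520 ≥ 1.5000.
So cooperation is sustainable.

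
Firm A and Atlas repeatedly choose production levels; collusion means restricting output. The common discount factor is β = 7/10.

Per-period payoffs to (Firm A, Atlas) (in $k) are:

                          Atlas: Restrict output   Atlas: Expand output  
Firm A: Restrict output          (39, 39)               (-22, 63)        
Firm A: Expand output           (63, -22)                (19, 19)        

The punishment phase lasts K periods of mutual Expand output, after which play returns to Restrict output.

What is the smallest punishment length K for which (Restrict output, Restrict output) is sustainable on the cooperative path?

3

Need Σ_{k=1}^{K} β^k ≥ (63−39)/(39−19) = 1.2000 at β = 7/10.
At K = 2 the sum is 1.1900 < 1.2000; at K = 3 it is 1.5330 ≥ 1.2000.
So the minimum punishment length is K = 3.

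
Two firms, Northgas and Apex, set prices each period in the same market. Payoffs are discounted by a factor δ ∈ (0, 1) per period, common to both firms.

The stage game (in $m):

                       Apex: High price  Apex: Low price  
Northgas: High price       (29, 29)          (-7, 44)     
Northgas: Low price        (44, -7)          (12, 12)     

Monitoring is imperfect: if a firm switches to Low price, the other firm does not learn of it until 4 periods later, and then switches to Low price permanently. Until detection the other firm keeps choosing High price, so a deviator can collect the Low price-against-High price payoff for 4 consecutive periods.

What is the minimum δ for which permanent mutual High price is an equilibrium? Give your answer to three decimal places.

0.827

Deviating for the 4 undetected periods gains 44−29 = 15 per period over cooperation, then loses 29−12 = 17 per period forever once punishment starts.
Gain: 15(1 + δ + … + δ^3); loss: 17·δ^4/(1−δ).
No profitable deviation ⇔ 15(1−δ^4) ≤ 17·δ^4, i.e. δ^4 ≥ 15/(15+17) = 15/32.
Hence δ ≥ (15/32)^(1/4) ≈ 0.827.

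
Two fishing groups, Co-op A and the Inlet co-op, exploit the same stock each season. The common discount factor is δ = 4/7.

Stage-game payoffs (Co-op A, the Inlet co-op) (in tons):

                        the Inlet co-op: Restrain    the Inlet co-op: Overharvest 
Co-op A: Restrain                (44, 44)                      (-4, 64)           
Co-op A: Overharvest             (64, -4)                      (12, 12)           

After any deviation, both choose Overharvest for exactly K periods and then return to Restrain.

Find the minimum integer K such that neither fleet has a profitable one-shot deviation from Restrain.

IC: δ(1−δ^K)/(1−δ) ≥ (64−44)/(44−12) = 5/8.
With δ = 4/7: need 1 − δ^K ≥ 5/8·(1−4/7)/(4/7), i.e. δ^K ≤ 0.5312.
Since (4/7)^1 = 0.5714 and (4/7)^2 = 0.3265, the smallest such K is 2.

2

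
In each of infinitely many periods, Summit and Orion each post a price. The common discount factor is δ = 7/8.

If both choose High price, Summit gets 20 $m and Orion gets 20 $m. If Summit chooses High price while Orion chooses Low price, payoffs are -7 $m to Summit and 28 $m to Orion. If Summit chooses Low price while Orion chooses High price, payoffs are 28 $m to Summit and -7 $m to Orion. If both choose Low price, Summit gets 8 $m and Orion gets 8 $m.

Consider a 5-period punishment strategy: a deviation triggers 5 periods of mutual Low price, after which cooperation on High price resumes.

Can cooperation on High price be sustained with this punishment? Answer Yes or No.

Comparing payoff streams over the 6 periods until play realigns: cooperate → 20(1+δ+…+δ^5); deviate → 28 + 8(δ+…+δ^5).
Cooperation is sustained iff (20−8)(δ+…+δ^5) ≥ 28−20.
δ+…+δ^5 = 7/8·(1−(7/8)^5)/(1−7/8) = 3.4096, and (28−20)/(20−8) = 0.6667.
3.4096 ≥ 0.6667, so cooperation is sustainable.

Yes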